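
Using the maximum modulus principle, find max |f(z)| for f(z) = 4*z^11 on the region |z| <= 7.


Step 1: On |z| = 7, |f(z)| = 4 * |z|^11 = 4 * 7^11
Step 2: By maximum modulus principle, maximum is on boundary.
Step 3: Maximum = 4 * 1977326743 = 7909306972

7909306972


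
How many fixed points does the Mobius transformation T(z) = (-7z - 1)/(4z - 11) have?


Step 1: Fixed points satisfy T(z) = z
Step 2: 4z^2 - 4z + 1 = 0
Step 3: Discriminant = (-4)^2 - 4*4*1 = 0
Step 4: Number of fixed points = 1

1


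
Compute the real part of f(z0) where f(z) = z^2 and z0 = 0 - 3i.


Step 1: z0 = 0 - 3i
Step 2: z0^2 = 0^2 - (-3)^2 + 0i
Step 3: real part = 0 - 9 = -9

-9


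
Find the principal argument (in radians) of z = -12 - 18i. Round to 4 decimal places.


Step 1: z = -12 - 18i
Step 2: arg(z) = atan2(-18, -12)
Step 3: arg(z) = -2.1588

-2.1588


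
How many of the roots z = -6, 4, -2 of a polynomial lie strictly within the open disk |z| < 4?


Step 1: Check each root:
  z = -6: |-6| = 6 >= 4
  z = 4: |4| = 4 >= 4
  z = -2: |-2| = 2 < 4
Step 2: Count = 1

1


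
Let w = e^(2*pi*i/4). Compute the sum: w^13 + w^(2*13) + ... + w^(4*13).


Step 1: The sum sum_{j=1}^{n} w^(k*j) equals n if n | k, else 0.
Step 2: Here n = 4, k = 13
Step 3: Does n divide k? 4 | 13 -> False
Step 4: Sum = 0

0


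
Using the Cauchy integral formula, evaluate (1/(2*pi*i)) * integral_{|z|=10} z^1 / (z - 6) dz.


Step 1: f(z) = z^1, a = 6 is inside |z| = 10
Step 2: By Cauchy integral formula: (1/(2pi*i)) * integral = f(a)
Step 3: f(6) = 6^1 = 6

6


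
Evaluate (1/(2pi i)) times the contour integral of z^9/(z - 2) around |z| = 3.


Step 1: f(z) = z^9, a = 2 is inside |z| = 3
Step 2: By Cauchy integral formula: (1/(2pi*i)) * integral = f(a)
Step 3: f(2) = 2^9 = 512

512


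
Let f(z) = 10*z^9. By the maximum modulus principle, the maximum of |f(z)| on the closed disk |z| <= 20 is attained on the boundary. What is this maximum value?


Step 1: On |z| = 20, |f(z)| = 10 * |z|^9 = 10 * 20^9
Step 2: By maximum modulus principle, maximum is on boundary.
Step 3: Maximum = 10 * 512000000000 = 5120000000000

5120000000000


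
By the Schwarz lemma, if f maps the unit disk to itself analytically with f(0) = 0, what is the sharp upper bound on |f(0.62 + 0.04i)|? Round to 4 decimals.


Step 1: Schwarz lemma: if f: D -> D is analytic with f(0) = 0, then |f(z)| <= |z| for all z in D, and this is sharp (f(z) = z).
Step 2: |z0|^2 = 0.62^2 + 0.04^2 = 0.386
Step 3: |z0| = sqrt(0.386) = 0.621289
Step 4: Best bound = |z0| = 0.6213

0.6213


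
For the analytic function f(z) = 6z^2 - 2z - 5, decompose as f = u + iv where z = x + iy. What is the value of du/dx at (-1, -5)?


Step 1: f(z) = 6(x+iy)^2 - 2(x+iy) - 5
Step 2: u = 6(x^2 - y^2) - 2x - 5
Step 3: u_x = 12x - 2
Step 4: At (-1, -5): u_x = -12 - 2 = -14

-14


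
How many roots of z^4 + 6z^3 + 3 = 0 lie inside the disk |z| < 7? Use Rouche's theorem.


Step 1: On |z| = 7 the three terms have sizes |z^4| = 7^4 = 2401, |6z^3| = 6*7^3 = 2058, |3| = 3
Step 2: The dominant term is g(z) = z^4; let h(z) = 6z^3 + 3 so f = g + h
Step 3: On |z| = 7: |g| = 2401 and |h| <= 2058 + 3 = 2061
Step 4: Since 2401 > 2061, |h| < |g| on |z| = 7, so by Rouche f has the same number of zeros as g inside |z| < 7
Step 5: g(z) = z^4 has 4 zeros (all at the origin) inside |z| < 7. Answer = 4

4


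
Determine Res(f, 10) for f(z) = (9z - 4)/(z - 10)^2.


Step 1: Pole of order 2 at z = 10
Step 2: Res = lim d/dz [(z - 10)^2 * f(z)] as z -> 10
Step 3: (z - 10)^2 * f(z) = 9z - 4
Step 4: d/dz[9z - 4] = 9

9


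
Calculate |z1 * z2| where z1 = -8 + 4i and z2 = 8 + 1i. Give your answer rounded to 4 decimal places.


Step 1: |z1| = sqrt((-8)^2 + 4^2) = sqrt(80)
Step 2: |z2| = sqrt(8^2 + 1^2) = sqrt(65)
Step 3: |z1*z2| = |z1|*|z2| = sqrt(80) * sqrt(65) = sqrt(80 * 65) = sqrt(5200)
Step 4: = 72.111

72.111


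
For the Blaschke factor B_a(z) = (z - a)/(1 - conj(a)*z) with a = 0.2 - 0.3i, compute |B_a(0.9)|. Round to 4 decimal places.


Step 1: Numerator z0 - a = 0.9 - (0.2 - 0.3i) = 0.7 + 0.3i
Step 2: Denominator 1 - conj(a)*z0 = 1 - (0.2 + 0.3i)*0.9 = 0.82 - 0.27i
Step 3: |z0 - a|^2 = 0.7^2 + 0.3^2 = 0.58; |1 - conj(a)*z0|^2 = 0.82^2 + (-0.27)^2 = 0.7453
Step 4: |B_a(0.9)| = sqrt(0.58 / 0.7453) = sqrt(0.77821)
Step 5: = 0.8822

0.8822


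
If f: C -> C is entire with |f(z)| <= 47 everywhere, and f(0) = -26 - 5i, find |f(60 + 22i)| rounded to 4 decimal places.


Step 1: By Liouville's theorem, a bounded entire function is constant.
Step 2: f(z) = f(0) = -26 - 5i for all z.
Step 3: |f(w)| = |-26 - 5i| = sqrt(676 + 25)
Step 4: = 26.4764

26.4764


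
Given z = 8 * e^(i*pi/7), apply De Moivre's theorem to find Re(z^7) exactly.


Step 1: By De Moivre's theorem, z^7 = 8^7 * e^(i*7*pi/7) = 2097152 * (cos(pi) + i*sin(pi))
Step 2: |z|^7 = 8^7 = 2097152
Step 3: The angle pi already lies in [0, 2*pi)
Step 4: cos(pi) = -1
Step 5: Re(z^7) = 2097152 * (-1) = -2097152

-2097152


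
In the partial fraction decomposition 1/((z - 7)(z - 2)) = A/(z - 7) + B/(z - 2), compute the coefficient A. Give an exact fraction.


Step 1: Multiply both sides by (z - 7) and set z = 7
Step 2: A = 1 / (7 - 2)
Step 3: A = 1 / 5
Step 4: A = 1/5

1/5


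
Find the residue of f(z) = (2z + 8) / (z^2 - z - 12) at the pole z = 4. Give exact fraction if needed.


Step 1: Q(z) = z^2 - z - 12 = (z - 4)(z + 3)
Step 2: Q'(z) = 2z - 1
Step 3: Q'(4) = 7, P(4) = 16
Step 4: Res = P(4)/Q'(4) = 16/7 = 16/7

16/7


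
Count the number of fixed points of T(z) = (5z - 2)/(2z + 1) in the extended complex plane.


Step 1: Fixed points satisfy T(z) = z
Step 2: 2z^2 - 4z + 2 = 0
Step 3: Discriminant = (-4)^2 - 4*2*2 = 0
Step 4: Number of fixed points = 1

1


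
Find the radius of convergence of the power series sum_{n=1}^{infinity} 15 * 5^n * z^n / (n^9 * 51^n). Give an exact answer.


Step 1: General term a_n = 15 * 5^n / (n^9 * 51^n)
Step 2: By the root test, |a_n|^(1/n) = 15^(1/n) * 5 / (n^(9/n) * 51) -> 5/51 as n -> infinity (since 15^(1/n) -> 1 and n^(9/n) -> 1)
Step 3: R = 1/lim|a_n|^(1/n) = 51/5

51/5


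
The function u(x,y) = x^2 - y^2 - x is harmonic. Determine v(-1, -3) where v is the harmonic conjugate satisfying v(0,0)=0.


Step 1: v_x = -u_y = 2y + 0
Step 2: v_y = u_x = 2x - 1
Step 3: v = 2xy - y + C
Step 4: v(0,0) = 0 => C = 0
Step 5: v(-1, -3) = 9

9


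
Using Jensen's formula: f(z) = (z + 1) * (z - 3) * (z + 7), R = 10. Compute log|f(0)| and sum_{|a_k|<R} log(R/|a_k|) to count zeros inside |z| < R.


Jensen's formula: (1/2pi)*integral log|f(Re^it)|dt = log|f(0)| + sum_{|a_k|<R} log(R/|a_k|)
Step 1: f(0) = 1 * (-3) * 7 = -21
Step 2: log|f(0)| = log|-1| + log|3| + log|-7| = 3.0445
Step 3: Zeros inside |z| < 10: -1, 3, -7
Step 4: Jensen sum = log(10/1) + log(10/3) + log(10/7) = 3.8632
Step 5: n(R) = number of terms in the Jensen sum = count of zeros inside |z| < 10 = 3

3


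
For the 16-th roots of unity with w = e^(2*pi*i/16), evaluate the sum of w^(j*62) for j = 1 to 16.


Step 1: The sum sum_{j=1}^{n} w^(k*j) equals n if n | k, else 0.
Step 2: Here n = 16, k = 62
Step 3: Does n divide k? 16 | 62 -> False
Step 4: Sum = 0

0


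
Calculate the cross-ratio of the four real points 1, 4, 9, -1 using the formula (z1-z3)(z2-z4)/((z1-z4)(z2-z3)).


Step 1: (z1-z3)(z2-z4) = (-8) * 5 = -40
Step 2: (z1-z4)(z2-z3) = 2 * (-5) = -10
Step 3: Cross-ratio = 40/10 = 4

4


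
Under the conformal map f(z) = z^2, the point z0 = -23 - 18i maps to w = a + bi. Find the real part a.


Step 1: z0 = -23 - 18i
Step 2: z0^2 = (-23)^2 - (-18)^2 + 828i
Step 3: real part = 529 - 324 = 205

205


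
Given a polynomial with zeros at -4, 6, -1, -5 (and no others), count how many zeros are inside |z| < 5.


Step 1: Check each root:
  z = -4: |-4| = 4 < 5
  z = 6: |6| = 6 >= 5
  z = -1: |-1| = 1 < 5
  z = -5: |-5| = 5 >= 5
Step 2: Count = 2

2


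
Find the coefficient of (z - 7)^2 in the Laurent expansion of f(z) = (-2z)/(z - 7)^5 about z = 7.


Step 1: Write the numerator in powers of (z - 7): -2z = -2(z - 7) + (-2*7 + 0) = -2(z - 7) - 14
Step 2: Divide by (z - 7)^5: f(z) = -14(z - 7)^(-5) - 2(z - 7)^(-4)
Step 3: This finite sum is the Laurent series of f about z = 7.
Step 4: Only the powers -5 and -4 appear, so the coefficient of (z - 7)^2 = 0

0


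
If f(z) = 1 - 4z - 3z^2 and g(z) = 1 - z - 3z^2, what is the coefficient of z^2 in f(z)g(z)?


Step 1: z^2 term in f*g comes from: (1)*(-3z^2) + (-4z)*(-z) + (-3z^2)*(1)
Step 2: = -3 + 4 - 3
Step 3: = -2

-2


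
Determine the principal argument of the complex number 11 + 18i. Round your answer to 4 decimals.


Step 1: z = 11 + 18i
Step 2: arg(z) = atan2(18, 11)
Step 3: arg(z) = 1.0222

1.0222


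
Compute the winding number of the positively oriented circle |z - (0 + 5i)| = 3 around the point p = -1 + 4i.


Step 1: Center c = (0, 5), radius = 3
Step 2: |p - c|^2 = (-1)^2 + (-1)^2 = 2
Step 3: r^2 = 9
Step 4: |p-c| < r so winding number = 1

1


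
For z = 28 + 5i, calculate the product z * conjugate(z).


Step 1: conj(z) = 28 - 5i
Step 2: z * conj(z) = 28^2 + 5^2
Step 3: = 784 + 25 = 809

809


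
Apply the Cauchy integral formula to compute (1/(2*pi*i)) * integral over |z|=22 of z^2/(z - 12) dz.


Step 1: f(z) = z^2, a = 12 is inside |z| = 22
Step 2: By Cauchy integral formula: (1/(2pi*i)) * integral = f(a)
Step 3: f(12) = 12^2 = 144

144


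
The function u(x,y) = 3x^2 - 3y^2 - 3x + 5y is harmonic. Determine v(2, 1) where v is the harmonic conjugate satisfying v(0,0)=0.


Step 1: v_x = -u_y = 6y - 5
Step 2: v_y = u_x = 6x - 3
Step 3: v = 6xy - 5x - 3y + C
Step 4: v(0,0) = 0 => C = 0
Step 5: v(2, 1) = -1

-1


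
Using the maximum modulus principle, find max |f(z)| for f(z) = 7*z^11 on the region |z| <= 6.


Step 1: On |z| = 6, |f(z)| = 7 * |z|^11 = 7 * 6^11
Step 2: By maximum modulus principle, maximum is on boundary.
Step 3: Maximum = 7 * 362797056 = 2539579392

2539579392


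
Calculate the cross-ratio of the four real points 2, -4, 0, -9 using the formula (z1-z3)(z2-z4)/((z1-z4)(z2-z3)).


Step 1: (z1-z3)(z2-z4) = 2 * 5 = 10
Step 2: (z1-z4)(z2-z3) = 11 * (-4) = -44
Step 3: Cross-ratio = -10/44 = -5/22

-5/22


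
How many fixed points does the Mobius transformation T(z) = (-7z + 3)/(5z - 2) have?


Step 1: Fixed points satisfy T(z) = z
Step 2: 5z^2 + 5z - 3 = 0
Step 3: Discriminant = 5^2 - 4*5*(-3) = 85
Step 4: Number of fixed points = 2

2


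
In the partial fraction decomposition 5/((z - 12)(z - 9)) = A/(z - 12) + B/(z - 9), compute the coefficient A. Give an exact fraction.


Step 1: Multiply both sides by (z - 12) and set z = 12
Step 2: A = 5 / (12 - 9)
Step 3: A = 5 / 3
Step 4: A = 5/3

5/3


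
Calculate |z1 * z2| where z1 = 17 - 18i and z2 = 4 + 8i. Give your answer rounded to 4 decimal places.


Step 1: |z1| = sqrt(17^2 + (-18)^2) = sqrt(613)
Step 2: |z2| = sqrt(4^2 + 8^2) = sqrt(80)
Step 3: |z1*z2| = |z1|*|z2| = sqrt(613) * sqrt(80) = sqrt(613 * 80) = sqrt(49040)
Step 4: = 221.4498

221.4498


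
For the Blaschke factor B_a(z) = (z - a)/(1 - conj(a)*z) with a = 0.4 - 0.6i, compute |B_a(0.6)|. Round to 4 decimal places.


Step 1: Numerator z0 - a = 0.6 - (0.4 - 0.6i) = 0.2 + 0.6i
Step 2: Denominator 1 - conj(a)*z0 = 1 - (0.4 + 0.6i)*0.6 = 0.76 - 0.36i
Step 3: |z0 - a|^2 = 0.2^2 + 0.6^2 = 0.4; |1 - conj(a)*z0|^2 = 0.76^2 + (-0.36)^2 = 0.7072
Step 4: |B_a(0.6)| = sqrt(0.4 / 0.7072) = sqrt(0.565611)
Step 5: = 0.7521

0.7521


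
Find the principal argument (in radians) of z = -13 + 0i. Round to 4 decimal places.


Step 1: z = -13 + 0i
Step 2: arg(z) = atan2(0, -13)
Step 3: arg(z) = 3.1416

3.1416


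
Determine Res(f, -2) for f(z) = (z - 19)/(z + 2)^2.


Step 1: Pole of order 2 at z = -2
Step 2: Res = lim d/dz [(z + 2)^2 * f(z)] as z -> -2
Step 3: (z + 2)^2 * f(z) = z - 19
Step 4: d/dz[z - 19] = 1

1


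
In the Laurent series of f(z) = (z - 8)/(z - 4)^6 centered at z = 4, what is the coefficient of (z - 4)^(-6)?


Step 1: Write the numerator in powers of (z - 4): z - 8 = (z - 4) + (1*4 - 8) = (z - 4) - 4
Step 2: Divide by (z - 4)^6: f(z) = -4(z - 4)^(-6) + (z - 4)^(-5)
Step 3: This finite sum is the Laurent series of f about z = 4.
Step 4: Coefficient of (z - 4)^(-6) = 1*4 - 8 = -4

-4


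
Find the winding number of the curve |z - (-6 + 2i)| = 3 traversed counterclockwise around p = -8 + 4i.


Step 1: Center c = (-6, 2), radius = 3
Step 2: |p - c|^2 = (-2)^2 + 2^2 = 8
Step 3: r^2 = 9
Step 4: |p-c| < r so winding number = 1

1


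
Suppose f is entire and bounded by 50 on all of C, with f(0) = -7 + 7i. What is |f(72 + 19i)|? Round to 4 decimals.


Step 1: By Liouville's theorem, a bounded entire function is constant.
Step 2: f(z) = f(0) = -7 + 7i for all z.
Step 3: |f(w)| = |-7 + 7i| = sqrt(49 + 49)
Step 4: = 9.8995

9.8995


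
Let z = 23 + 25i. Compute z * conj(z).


Step 1: conj(z) = 23 - 25i
Step 2: z * conj(z) = 23^2 + 25^2
Step 3: = 529 + 625 = 1154

1154


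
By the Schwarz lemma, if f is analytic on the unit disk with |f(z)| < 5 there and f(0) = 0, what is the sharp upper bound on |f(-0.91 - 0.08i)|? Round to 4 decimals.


Step 1: g = f/5 maps D -> D with g(0) = 0, so by the Schwarz lemma |g(z)| <= |z|, i.e. |f(z)| <= 5|z|; this is sharp (f(z) = 5z).
Step 2: |z0|^2 = (-0.91)^2 + (-0.08)^2 = 0.8345
Step 3: |z0| = sqrt(0.8345) = 0.91351
Step 4: Best bound = 5 * |z0| = 5 * 0.91351 = 4.5675

4.5675


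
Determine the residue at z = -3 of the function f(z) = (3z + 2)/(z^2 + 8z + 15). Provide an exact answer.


Step 1: Q(z) = z^2 + 8z + 15 = (z + 3)(z + 5)
Step 2: Q'(z) = 2z + 8
Step 3: Q'(-3) = 2, P(-3) = -7
Step 4: Res = P(-3)/Q'(-3) = -7/2 = -7/2

-7/2


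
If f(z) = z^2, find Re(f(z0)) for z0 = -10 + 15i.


Step 1: z0 = -10 + 15i
Step 2: z0^2 = (-10)^2 - 15^2 - 300i
Step 3: real part = 100 - 225 = -125

-125


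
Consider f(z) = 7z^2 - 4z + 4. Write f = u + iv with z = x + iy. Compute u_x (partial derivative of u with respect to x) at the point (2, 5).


Step 1: f(z) = 7(x+iy)^2 - 4(x+iy) + 4
Step 2: u = 7(x^2 - y^2) - 4x + 4
Step 3: u_x = 14x - 4
Step 4: At (2, 5): u_x = 28 - 4 = 24

24


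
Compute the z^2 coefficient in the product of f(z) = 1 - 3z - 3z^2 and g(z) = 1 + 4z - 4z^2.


Step 1: z^2 term in f*g comes from: (1)*(-4z^2) + (-3z)*(4z) + (-3z^2)*(1)
Step 2: = -4 - 12 - 3
Step 3: = -19

-19


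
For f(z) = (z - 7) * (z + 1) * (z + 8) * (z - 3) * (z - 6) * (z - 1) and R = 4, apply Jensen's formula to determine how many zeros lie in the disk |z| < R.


Jensen's formula: (1/2pi)*integral log|f(Re^it)|dt = log|f(0)| + sum_{|a_k|<R} log(R/|a_k|)
Step 1: f(0) = (-7) * 1 * 8 * (-3) * (-6) * (-1) = 1008
Step 2: log|f(0)| = log|7| + log|-1| + log|-8| + log|3| + log|6| + log|1| = 6.9157
Step 3: Zeros inside |z| < 4: -1, 3, 1
Step 4: Jensen sum = log(4/1) + log(4/3) + log(4/1) = 3.0603
Step 5: n(R) = number of terms in the Jensen sum = count of zeros inside |z| < 4 = 3

3


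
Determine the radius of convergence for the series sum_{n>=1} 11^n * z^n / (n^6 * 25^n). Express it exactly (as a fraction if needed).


Step 1: General term a_n = 11^n / (n^6 * 25^n)
Step 2: By the root test, |a_n|^(1/n) = 11 / (n^(6/n) * 25) -> 11/25 as n -> infinity (since n^(6/n) -> 1)
Step 3: R = 1/lim|a_n|^(1/n) = 25/11

25/11


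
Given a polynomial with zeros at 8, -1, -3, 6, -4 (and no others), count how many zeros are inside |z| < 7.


Step 1: Check each root:
  z = 8: |8| = 8 >= 7
  z = -1: |-1| = 1 < 7
  z = -3: |-3| = 3 < 7
  z = 6: |6| = 6 < 7
  z = -4: |-4| = 4 < 7
Step 2: Count = 4

4


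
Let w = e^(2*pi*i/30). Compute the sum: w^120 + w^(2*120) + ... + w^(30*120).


Step 1: The sum sum_{j=1}^{n} w^(k*j) equals n if n | k, else 0.
Step 2: Here n = 30, k = 120
Step 3: Does n divide k? 30 | 120 -> True
Step 4: Sum = 30

30


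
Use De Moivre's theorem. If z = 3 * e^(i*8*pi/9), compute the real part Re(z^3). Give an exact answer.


Step 1: By De Moivre's theorem, z^3 = 3^3 * e^(i*3*8*pi/9) = 27 * (cos(8*pi/3) + i*sin(8*pi/3))
Step 2: |z|^3 = 3^3 = 27
Step 3: Reduce the angle mod 2*pi: 8*pi/3 - 2*pi = 2*pi/3
Step 4: cos(2*pi/3) = -1/2
Step 5: Re(z^3) = 27 * (-1/2) = -27/2

-27/2


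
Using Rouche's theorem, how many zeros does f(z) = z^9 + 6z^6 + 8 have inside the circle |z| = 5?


Step 1: On |z| = 5 the three terms have sizes |z^9| = 5^9 = 1953125, |6z^6| = 6*5^6 = 93750, |8| = 8
Step 2: The dominant term is g(z) = z^9; let h(z) = 6z^6 + 8 so f = g + h
Step 3: On |z| = 5: |g| = 1953125 and |h| <= 93750 + 8 = 93758
Step 4: Since 1953125 > 93758, |h| < |g| on |z| = 5, so by Rouche f has the same number of zeros as g inside |z| < 5
Step 5: g(z) = z^9 has 9 zeros (all at the origin) inside |z| < 5. Answer = 9

9


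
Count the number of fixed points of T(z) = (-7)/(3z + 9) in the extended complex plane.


Step 1: Fixed points satisfy T(z) = z
Step 2: 3z^2 + 9z + 7 = 0
Step 3: Discriminant = 9^2 - 4*3*7 = -3
Step 4: Number of fixed points = 2

2


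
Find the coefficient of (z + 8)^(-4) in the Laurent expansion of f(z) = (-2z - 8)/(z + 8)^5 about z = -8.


Step 1: Write the numerator in powers of (z + 8): -2z - 8 = -2(z + 8) + (-2*(-8) - 8) = -2(z + 8) + 8
Step 2: Divide by (z + 8)^5: f(z) = 8(z + 8)^(-5) - 2(z + 8)^(-4)
Step 3: This finite sum is the Laurent series of f about z = -8.
Step 4: Coefficient of (z + 8)^(-4) = coefficient of (z + 8) in the re-centred numerator = -2

-2


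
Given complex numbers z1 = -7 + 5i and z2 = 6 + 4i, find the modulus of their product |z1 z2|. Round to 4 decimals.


Step 1: |z1| = sqrt((-7)^2 + 5^2) = sqrt(74)
Step 2: |z2| = sqrt(6^2 + 4^2) = sqrt(52)
Step 3: |z1*z2| = |z1|*|z2| = sqrt(74) * sqrt(52) = sqrt(74 * 52) = sqrt(3848)
Step 4: = 62.0322

62.0322


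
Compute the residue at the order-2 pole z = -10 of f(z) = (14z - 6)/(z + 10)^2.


Step 1: Pole of order 2 at z = -10
Step 2: Res = lim d/dz [(z + 10)^2 * f(z)] as z -> -10
Step 3: (z + 10)^2 * f(z) = 14z - 6
Step 4: d/dz[14z - 6] = 14

14


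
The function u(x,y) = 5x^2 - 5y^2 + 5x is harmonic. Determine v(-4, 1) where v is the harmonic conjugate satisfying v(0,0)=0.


Step 1: v_x = -u_y = 10y + 0
Step 2: v_y = u_x = 10x + 5
Step 3: v = 10xy + 5y + C
Step 4: v(0,0) = 0 => C = 0
Step 5: v(-4, 1) = -35

-35


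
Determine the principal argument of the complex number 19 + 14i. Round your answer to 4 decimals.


Step 1: z = 19 + 14i
Step 2: arg(z) = atan2(14, 19)
Step 3: arg(z) = 0.635

0.635


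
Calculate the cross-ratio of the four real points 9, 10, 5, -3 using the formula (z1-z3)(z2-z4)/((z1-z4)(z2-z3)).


Step 1: (z1-z3)(z2-z4) = 4 * 13 = 52
Step 2: (z1-z4)(z2-z3) = 12 * 5 = 60
Step 3: Cross-ratio = 52/60 = 13/15

13/15


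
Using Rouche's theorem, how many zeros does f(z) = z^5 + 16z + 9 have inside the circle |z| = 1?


Step 1: On |z| = 1 the three terms have sizes |z^5| = 1^5 = 1, |16z| = 16*1 = 16, |9| = 9
Step 2: The dominant term is g(z) = 16z; let h(z) = z^5 + 9 so f = g + h
Step 3: On |z| = 1: |g| = 16 and |h| <= 1 + 9 = 10
Step 4: Since 16 > 10, |h| < |g| on |z| = 1, so by Rouche f has the same number of zeros as g inside |z| < 1
Step 5: g(z) = 16z has 1 zero (at the origin, multiplicity 1) inside |z| < 1. Answer = 1

1


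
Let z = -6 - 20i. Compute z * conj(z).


Step 1: conj(z) = -6 + 20i
Step 2: z * conj(z) = (-6)^2 + (-20)^2
Step 3: = 36 + 400 = 436

436


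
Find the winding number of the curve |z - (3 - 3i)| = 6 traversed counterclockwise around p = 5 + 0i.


Step 1: Center c = (3, -3), radius = 6
Step 2: |p - c|^2 = 2^2 + 3^2 = 13
Step 3: r^2 = 36
Step 4: |p-c| < r so winding number = 1

1


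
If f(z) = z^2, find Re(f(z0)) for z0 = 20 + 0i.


Step 1: z0 = 20 + 0i
Step 2: z0^2 = 20^2 - 0^2 + 0i
Step 3: real part = 400 - 0 = 400

400


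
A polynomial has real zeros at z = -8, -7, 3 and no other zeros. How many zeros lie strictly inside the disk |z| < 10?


Step 1: Check each root:
  z = -8: |-8| = 8 < 10
  z = -7: |-7| = 7 < 10
  z = 3: |3| = 3 < 10
Step 2: Count = 3

3


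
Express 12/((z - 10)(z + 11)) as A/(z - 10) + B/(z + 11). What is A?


Step 1: Multiply both sides by (z - 10) and set z = 10
Step 2: A = 12 / (10 + 11)
Step 3: A = 12 / 21
Step 4: A = 4/7

4/7


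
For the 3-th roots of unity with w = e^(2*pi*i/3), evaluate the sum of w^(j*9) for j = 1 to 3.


Step 1: The sum sum_{j=1}^{n} w^(k*j) equals n if n | k, else 0.
Step 2: Here n = 3, k = 9
Step 3: Does n divide k? 3 | 9 -> True
Step 4: Sum = 3

3


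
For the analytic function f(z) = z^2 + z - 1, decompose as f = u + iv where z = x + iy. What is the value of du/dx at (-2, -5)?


Step 1: f(z) = (x+iy)^2 + (x+iy) - 1
Step 2: u = (x^2 - y^2) + x - 1
Step 3: u_x = 2x + 1
Step 4: At (-2, -5): u_x = -4 + 1 = -3

-3


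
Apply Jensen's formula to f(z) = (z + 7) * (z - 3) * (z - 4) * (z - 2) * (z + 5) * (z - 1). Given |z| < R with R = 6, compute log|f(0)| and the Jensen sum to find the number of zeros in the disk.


Jensen's formula: (1/2pi)*integral log|f(Re^it)|dt = log|f(0)| + sum_{|a_k|<R} log(R/|a_k|)
Step 1: f(0) = 7 * (-3) * (-4) * (-2) * 5 * (-1) = 840
Step 2: log|f(0)| = log|-7| + log|3| + log|4| + log|2| + log|-5| + log|1| = 6.7334
Step 3: Zeros inside |z| < 6: 3, 4, 2, -5, 1
Step 4: Jensen sum = log(6/3) + log(6/4) + log(6/2) + log(6/5) + log(6/1) = 4.1713
Step 5: n(R) = number of terms in the Jensen sum = count of zeros inside |z| < 6 = 5

5


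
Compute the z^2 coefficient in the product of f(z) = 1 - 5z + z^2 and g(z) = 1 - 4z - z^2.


Step 1: z^2 term in f*g comes from: (1)*(-z^2) + (-5z)*(-4z) + (z^2)*(1)
Step 2: = -1 + 20 + 1
Step 3: = 20

20


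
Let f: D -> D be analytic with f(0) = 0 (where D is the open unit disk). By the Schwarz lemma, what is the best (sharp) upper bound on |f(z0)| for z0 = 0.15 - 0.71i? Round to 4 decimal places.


Step 1: Schwarz lemma: if f: D -> D is analytic with f(0) = 0, then |f(z)| <= |z| for all z in D, and this is sharp (f(z) = z).
Step 2: |z0|^2 = 0.15^2 + (-0.71)^2 = 0.5266
Step 3: |z0| = sqrt(0.5266) = 0.725672
Step 4: Best bound = |z0| = 0.7257

0.7257


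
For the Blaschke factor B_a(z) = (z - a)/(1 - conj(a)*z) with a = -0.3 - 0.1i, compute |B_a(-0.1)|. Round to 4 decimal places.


Step 1: Numerator z0 - a = -0.1 - (-0.3 - 0.1i) = 0.2 + 0.1i
Step 2: Denominator 1 - conj(a)*z0 = 1 - (-0.3 + 0.1i)*(-0.1) = 0.97 + 0.01i
Step 3: |z0 - a|^2 = 0.2^2 + 0.1^2 = 0.05; |1 - conj(a)*z0|^2 = 0.97^2 + 0.01^2 = 0.941
Step 4: |B_a(-0.1)| = sqrt(0.05 / 0.941) = sqrt(0.053135)
Step 5: = 0.2305

0.2305


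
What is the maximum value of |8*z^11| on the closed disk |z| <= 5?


Step 1: On |z| = 5, |f(z)| = 8 * |z|^11 = 8 * 5^11
Step 2: By maximum modulus principle, maximum is on boundary.
Step 3: Maximum = 8 * 48828125 = 390625000

390625000


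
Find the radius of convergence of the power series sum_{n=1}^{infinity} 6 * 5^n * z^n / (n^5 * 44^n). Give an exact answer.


Step 1: General term a_n = 6 * 5^n / (n^5 * 44^n)
Step 2: By the root test, |a_n|^(1/n) = 6^(1/n) * 5 / (n^(5/n) * 44) -> 5/44 as n -> infinity (since 6^(1/n) -> 1 and n^(5/n) -> 1)
Step 3: R = 1/lim|a_n|^(1/n) = 44/5

44/5


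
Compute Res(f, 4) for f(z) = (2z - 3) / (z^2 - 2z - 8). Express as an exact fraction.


Step 1: Q(z) = z^2 - 2z - 8 = (z - 4)(z + 2)
Step 2: Q'(z) = 2z - 2
Step 3: Q'(4) = 6, P(4) = 5
Step 4: Res = P(4)/Q'(4) = 5/6 = 5/6

5/6


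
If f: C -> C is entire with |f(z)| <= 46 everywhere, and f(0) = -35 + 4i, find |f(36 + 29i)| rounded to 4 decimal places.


Step 1: By Liouville's theorem, a bounded entire function is constant.
Step 2: f(z) = f(0) = -35 + 4i for all z.
Step 3: |f(w)| = |-35 + 4i| = sqrt(1225 + 16)
Step 4: = 35.2278

35.2278


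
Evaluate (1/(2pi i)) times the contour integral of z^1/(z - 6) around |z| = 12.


Step 1: f(z) = z^1, a = 6 is inside |z| = 12
Step 2: By Cauchy integral formula: (1/(2pi*i)) * integral = f(a)
Step 3: f(6) = 6^1 = 6

6


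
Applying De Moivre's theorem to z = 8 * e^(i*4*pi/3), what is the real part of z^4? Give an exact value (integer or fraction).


Step 1: By De Moivre's theorem, z^4 = 8^4 * e^(i*4*4*pi/3) = 4096 * (cos(16*pi/3) + i*sin(16*pi/3))
Step 2: |z|^4 = 8^4 = 4096
Step 3: Reduce the angle mod 2*pi: 16*pi/3 - 4*pi = 4*pi/3
Step 4: cos(4*pi/3) = -1/2
Step 5: Re(z^4) = 4096 * (-1/2) = -2048

-2048


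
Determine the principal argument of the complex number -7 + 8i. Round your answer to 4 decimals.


Step 1: z = -7 + 8i
Step 2: arg(z) = atan2(8, -7)
Step 3: arg(z) = 2.2896

2.2896


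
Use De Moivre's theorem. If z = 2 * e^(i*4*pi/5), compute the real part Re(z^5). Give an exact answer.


Step 1: By De Moivre's theorem, z^5 = 2^5 * e^(i*5*4*pi/5) = 32 * (cos(4*pi) + i*sin(4*pi))
Step 2: |z|^5 = 2^5 = 32
Step 3: Reduce the angle mod 2*pi: 4*pi - 4*pi = 0
Step 4: cos(0) = 1
Step 5: Re(z^5) = 32 * 1 = 32

32


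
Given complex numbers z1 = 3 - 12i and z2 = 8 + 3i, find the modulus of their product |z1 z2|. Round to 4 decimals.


Step 1: |z1| = sqrt(3^2 + (-12)^2) = sqrt(153)
Step 2: |z2| = sqrt(8^2 + 3^2) = sqrt(73)
Step 3: |z1*z2| = |z1|*|z2| = sqrt(153) * sqrt(73) = sqrt(153 * 73) = sqrt(11169)
Step 4: = 105.6835

105.6835


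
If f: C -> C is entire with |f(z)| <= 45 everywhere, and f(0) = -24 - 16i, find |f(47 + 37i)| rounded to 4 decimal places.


Step 1: By Liouville's theorem, a bounded entire function is constant.
Step 2: f(z) = f(0) = -24 - 16i for all z.
Step 3: |f(w)| = |-24 - 16i| = sqrt(576 + 256)
Step 4: = 28.8444

28.8444


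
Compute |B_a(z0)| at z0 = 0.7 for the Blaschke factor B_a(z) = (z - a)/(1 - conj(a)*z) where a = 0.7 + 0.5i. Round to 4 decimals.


Step 1: Numerator z0 - a = 0.7 - (0.7 + 0.5i) = 0 - 0.5i
Step 2: Denominator 1 - conj(a)*z0 = 1 - (0.7 - 0.5i)*0.7 = 0.51 + 0.35i
Step 3: |z0 - a|^2 = 0^2 + (-0.5)^2 = 0.25; |1 - conj(a)*z0|^2 = 0.51^2 + 0.35^2 = 0.3826
Step 4: |B_a(0.7)| = sqrt(0.25 / 0.3826) = sqrt(0.653424)
Step 5: = 0.8083

0.8083


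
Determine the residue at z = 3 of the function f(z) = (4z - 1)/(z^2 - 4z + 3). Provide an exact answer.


Step 1: Q(z) = z^2 - 4z + 3 = (z - 3)(z - 1)
Step 2: Q'(z) = 2z - 4
Step 3: Q'(3) = 2, P(3) = 11
Step 4: Res = P(3)/Q'(3) = 11/2 = 11/2

11/2


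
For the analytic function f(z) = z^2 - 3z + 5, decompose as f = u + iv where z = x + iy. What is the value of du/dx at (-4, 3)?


Step 1: f(z) = (x+iy)^2 - 3(x+iy) + 5
Step 2: u = (x^2 - y^2) - 3x + 5
Step 3: u_x = 2x - 3
Step 4: At (-4, 3): u_x = -8 - 3 = -11

-11


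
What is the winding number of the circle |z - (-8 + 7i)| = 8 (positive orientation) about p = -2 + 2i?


Step 1: Center c = (-8, 7), radius = 8
Step 2: |p - c|^2 = 6^2 + (-5)^2 = 61
Step 3: r^2 = 64
Step 4: |p-c| < r so winding number = 1

1


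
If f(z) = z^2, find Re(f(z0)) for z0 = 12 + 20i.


Step 1: z0 = 12 + 20i
Step 2: z0^2 = 12^2 - 20^2 + 480i
Step 3: real part = 144 - 400 = -256

-256


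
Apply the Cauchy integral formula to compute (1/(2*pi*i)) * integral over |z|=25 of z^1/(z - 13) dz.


Step 1: f(z) = z^1, a = 13 is inside |z| = 25
Step 2: By Cauchy integral formula: (1/(2pi*i)) * integral = f(a)
Step 3: f(13) = 13^1 = 13

13


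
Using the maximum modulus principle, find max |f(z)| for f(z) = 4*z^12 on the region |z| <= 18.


Step 1: On |z| = 18, |f(z)| = 4 * |z|^12 = 4 * 18^12
Step 2: By maximum modulus principle, maximum is on boundary.
Step 3: Maximum = 4 * 1156831381426176 = 4627325525704704

4627325525704704


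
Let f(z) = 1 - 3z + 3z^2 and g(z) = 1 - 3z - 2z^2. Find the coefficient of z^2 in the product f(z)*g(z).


Step 1: z^2 term in f*g comes from: (1)*(-2z^2) + (-3z)*(-3z) + (3z^2)*(1)
Step 2: = -2 + 9 + 3
Step 3: = 10

10


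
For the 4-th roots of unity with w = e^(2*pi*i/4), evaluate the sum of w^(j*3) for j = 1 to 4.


Step 1: The sum sum_{j=1}^{n} w^(k*j) equals n if n | k, else 0.
Step 2: Here n = 4, k = 3
Step 3: Does n divide k? 4 | 3 -> False
Step 4: Sum = 0

0


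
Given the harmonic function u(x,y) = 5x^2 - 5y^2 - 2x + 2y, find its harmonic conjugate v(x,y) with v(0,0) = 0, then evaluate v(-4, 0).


Step 1: v_x = -u_y = 10y - 2
Step 2: v_y = u_x = 10x - 2
Step 3: v = 10xy - 2x - 2y + C
Step 4: v(0,0) = 0 => C = 0
Step 5: v(-4, 0) = 8

8


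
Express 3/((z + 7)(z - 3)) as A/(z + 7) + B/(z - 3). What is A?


Step 1: Multiply both sides by (z + 7) and set z = -7
Step 2: A = 3 / (-7 - 3)
Step 3: A = 3 / (-10)
Step 4: A = -3/10

-3/10


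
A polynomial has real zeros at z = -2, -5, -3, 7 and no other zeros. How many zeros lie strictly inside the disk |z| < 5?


Step 1: Check each root:
  z = -2: |-2| = 2 < 5
  z = -5: |-5| = 5 >= 5
  z = -3: |-3| = 3 < 5
  z = 7: |7| = 7 >= 5
Step 2: Count = 2

2


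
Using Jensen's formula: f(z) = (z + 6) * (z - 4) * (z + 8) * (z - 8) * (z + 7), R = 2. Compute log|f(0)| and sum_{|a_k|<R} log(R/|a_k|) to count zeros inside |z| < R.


Jensen's formula: (1/2pi)*integral log|f(Re^it)|dt = log|f(0)| + sum_{|a_k|<R} log(R/|a_k|)
Step 1: f(0) = 6 * (-4) * 8 * (-8) * 7 = 10752
Step 2: log|f(0)| = log|-6| + log|4| + log|-8| + log|8| + log|-7| = 9.2828
Step 3: Zeros inside |z| < 2: none
Step 4: Jensen sum = (empty sum) = 0
Step 5: n(R) = number of terms in the Jensen sum = count of zeros inside |z| < 2 = 0

0


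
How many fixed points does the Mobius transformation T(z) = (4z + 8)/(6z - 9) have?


Step 1: Fixed points satisfy T(z) = z
Step 2: 6z^2 - 13z - 8 = 0
Step 3: Discriminant = (-13)^2 - 4*6*(-8) = 361
Step 4: Number of fixed points = 2

2


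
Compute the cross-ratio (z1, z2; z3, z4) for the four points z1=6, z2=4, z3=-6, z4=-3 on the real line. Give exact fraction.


Step 1: (z1-z3)(z2-z4) = 12 * 7 = 84
Step 2: (z1-z4)(z2-z3) = 9 * 10 = 90
Step 3: Cross-ratio = 84/90 = 14/15

14/15


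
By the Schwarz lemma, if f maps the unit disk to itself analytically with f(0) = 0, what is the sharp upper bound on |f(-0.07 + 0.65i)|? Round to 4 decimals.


Step 1: Schwarz lemma: if f: D -> D is analytic with f(0) = 0, then |f(z)| <= |z| for all z in D, and this is sharp (f(z) = z).
Step 2: |z0|^2 = (-0.07)^2 + 0.65^2 = 0.4274
Step 3: |z0| = sqrt(0.4274) = 0.653758
Step 4: Best bound = |z0| = 0.6538

0.6538


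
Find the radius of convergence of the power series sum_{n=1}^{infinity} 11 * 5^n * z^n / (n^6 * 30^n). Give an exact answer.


Step 1: General term a_n = 11 * 5^n / (n^6 * 30^n)
Step 2: By the root test, |a_n|^(1/n) = 11^(1/n) * 5 / (n^(6/n) * 30) -> 5/30 as n -> infinity (since 11^(1/n) -> 1 and n^(6/n) -> 1)
Step 3: R = 1/lim|a_n|^(1/n) = 30/5 = 6

6


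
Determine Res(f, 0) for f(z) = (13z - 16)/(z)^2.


Step 1: Pole of order 2 at z = 0
Step 2: Res = lim d/dz [(z)^2 * f(z)] as z -> 0
Step 3: (z)^2 * f(z) = 13z - 16
Step 4: d/dz[13z - 16] = 13

13


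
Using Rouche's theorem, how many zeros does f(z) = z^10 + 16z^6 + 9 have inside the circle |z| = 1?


Step 1: On |z| = 1 the three terms have sizes |z^10| = 1^10 = 1, |16z^6| = 16*1^6 = 16, |9| = 9
Step 2: The dominant term is g(z) = 16z^6; let h(z) = z^10 + 9 so f = g + h
Step 3: On |z| = 1: |g| = 16 and |h| <= 1 + 9 = 10
Step 4: Since 16 > 10, |h| < |g| on |z| = 1, so by Rouche f has the same number of zeros as g inside |z| < 1
Step 5: g(z) = 16z^6 has 6 zeros (at the origin, multiplicity 6) inside |z| < 1. Answer = 6

6


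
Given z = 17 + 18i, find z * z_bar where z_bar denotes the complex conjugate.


Step 1: conj(z) = 17 - 18i
Step 2: z * conj(z) = 17^2 + 18^2
Step 3: = 289 + 324 = 613

613


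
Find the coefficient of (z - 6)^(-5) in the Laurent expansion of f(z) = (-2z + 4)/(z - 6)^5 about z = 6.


Step 1: Write the numerator in powers of (z - 6): -2z + 4 = -2(z - 6) + (-2*6 + 4) = -2(z - 6) - 8
Step 2: Divide by (z - 6)^5: f(z) = -8(z - 6)^(-5) - 2(z - 6)^(-4)
Step 3: This finite sum is the Laurent series of f about z = 6.
Step 4: Coefficient of (z - 6)^(-5) = -2*6 + 4 = -8

-8


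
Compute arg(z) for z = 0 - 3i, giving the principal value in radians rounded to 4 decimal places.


Step 1: z = 0 - 3i
Step 2: arg(z) = atan2(-3, 0)
Step 3: arg(z) = -1.5708

-1.5708


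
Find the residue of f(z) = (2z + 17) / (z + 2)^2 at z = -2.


Step 1: Pole of order 2 at z = -2
Step 2: Res = lim d/dz [(z + 2)^2 * f(z)] as z -> -2
Step 3: (z + 2)^2 * f(z) = 2z + 17
Step 4: d/dz[2z + 17] = 2

2


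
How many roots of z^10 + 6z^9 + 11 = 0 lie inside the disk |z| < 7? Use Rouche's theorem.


Step 1: On |z| = 7 the three terms have sizes |z^10| = 7^10 = 282475249, |6z^9| = 6*7^9 = 242121642, |11| = 11
Step 2: The dominant term is g(z) = z^10; let h(z) = 6z^9 + 11 so f = g + h
Step 3: On |z| = 7: |g| = 282475249 and |h| <= 242121642 + 11 = 242121653
Step 4: Since 282475249 > 242121653, |h| < |g| on |z| = 7, so by Rouche f has the same number of zeros as g inside |z| < 7
Step 5: g(z) = z^10 has 10 zeros (all at the origin) inside |z| < 7. Answer = 10

10


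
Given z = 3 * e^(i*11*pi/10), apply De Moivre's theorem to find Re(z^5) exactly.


Step 1: By De Moivre's theorem, z^5 = 3^5 * e^(i*5*11*pi/10) = 243 * (cos(11*pi/2) + i*sin(11*pi/2))
Step 2: |z|^5 = 3^5 = 243
Step 3: Reduce the angle mod 2*pi: 11*pi/2 - 4*pi = 3*pi/2
Step 4: cos(3*pi/2) = 0
Step 5: Re(z^5) = 243 * 0 = 0

0


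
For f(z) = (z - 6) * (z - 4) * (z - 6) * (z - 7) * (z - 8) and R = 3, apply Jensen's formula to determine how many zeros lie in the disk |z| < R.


Jensen's formula: (1/2pi)*integral log|f(Re^it)|dt = log|f(0)| + sum_{|a_k|<R} log(R/|a_k|)
Step 1: f(0) = (-6) * (-4) * (-6) * (-7) * (-8) = -8064
Step 2: log|f(0)| = log|6| + log|4| + log|6| + log|7| + log|8| = 8.9952
Step 3: Zeros inside |z| < 3: none
Step 4: Jensen sum = (empty sum) = 0
Step 5: n(R) = number of terms in the Jensen sum = count of zeros inside |z| < 3 = 0

0


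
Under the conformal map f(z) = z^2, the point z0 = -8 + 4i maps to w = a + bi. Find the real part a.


Step 1: z0 = -8 + 4i
Step 2: z0^2 = (-8)^2 - 4^2 - 64i
Step 3: real part = 64 - 16 = 48

48


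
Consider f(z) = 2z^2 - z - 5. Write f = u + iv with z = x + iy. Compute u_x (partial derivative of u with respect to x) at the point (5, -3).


Step 1: f(z) = 2(x+iy)^2 - (x+iy) - 5
Step 2: u = 2(x^2 - y^2) - x - 5
Step 3: u_x = 4x - 1
Step 4: At (5, -3): u_x = 20 - 1 = 19

19


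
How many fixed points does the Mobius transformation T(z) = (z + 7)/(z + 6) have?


Step 1: Fixed points satisfy T(z) = z
Step 2: z^2 + 5z - 7 = 0
Step 3: Discriminant = 5^2 - 4*1*(-7) = 53
Step 4: Number of fixed points = 2

2


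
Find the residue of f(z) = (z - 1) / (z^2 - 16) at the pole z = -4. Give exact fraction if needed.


Step 1: Q(z) = z^2 - 16 = (z + 4)(z - 4)
Step 2: Q'(z) = 2z
Step 3: Q'(-4) = -8, P(-4) = -5
Step 4: Res = P(-4)/Q'(-4) = -5/(-8) = 5/8

5/8


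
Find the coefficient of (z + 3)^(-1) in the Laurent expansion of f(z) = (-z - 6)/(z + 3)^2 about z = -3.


Step 1: Write the numerator in powers of (z + 3): -z - 6 = -(z + 3) + (-1*(-3) - 6) = -(z + 3) - 3
Step 2: Divide by (z + 3)^2: f(z) = -3(z + 3)^(-2) - (z + 3)^(-1)
Step 3: This finite sum is the Laurent series of f about z = -3.
Step 4: Coefficient of (z + 3)^(-1) = coefficient of (z + 3) in the re-centred numerator = -1

-1


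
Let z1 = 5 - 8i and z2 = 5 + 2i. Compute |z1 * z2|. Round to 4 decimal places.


Step 1: |z1| = sqrt(5^2 + (-8)^2) = sqrt(89)
Step 2: |z2| = sqrt(5^2 + 2^2) = sqrt(29)
Step 3: |z1*z2| = |z1|*|z2| = sqrt(89) * sqrt(29) = sqrt(89 * 29) = sqrt(2581)
Step 4: = 50.8035

50.8035


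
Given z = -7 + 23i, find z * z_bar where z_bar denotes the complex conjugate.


Step 1: conj(z) = -7 - 23i
Step 2: z * conj(z) = (-7)^2 + 23^2
Step 3: = 49 + 529 = 578

578


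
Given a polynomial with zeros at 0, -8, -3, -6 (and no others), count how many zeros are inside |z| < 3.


Step 1: Check each root:
  z = 0: |0| = 0 < 3
  z = -8: |-8| = 8 >= 3
  z = -3: |-3| = 3 >= 3
  z = -6: |-6| = 6 >= 3
Step 2: Count = 1

1


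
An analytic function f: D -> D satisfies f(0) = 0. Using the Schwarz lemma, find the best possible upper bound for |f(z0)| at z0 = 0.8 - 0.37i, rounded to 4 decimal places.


Step 1: Schwarz lemma: if f: D -> D is analytic with f(0) = 0, then |f(z)| <= |z| for all z in D, and this is sharp (f(z) = z).
Step 2: |z0|^2 = 0.8^2 + (-0.37)^2 = 0.7769
Step 3: |z0| = sqrt(0.7769) = 0.881419
Step 4: Best bound = |z0| = 0.8814

0.8814


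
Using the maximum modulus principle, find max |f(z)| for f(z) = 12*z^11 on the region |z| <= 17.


Step 1: On |z| = 17, |f(z)| = 12 * |z|^11 = 12 * 17^11
Step 2: By maximum modulus principle, maximum is on boundary.
Step 3: Maximum = 12 * 34271896307633 = 411262755691596

411262755691596


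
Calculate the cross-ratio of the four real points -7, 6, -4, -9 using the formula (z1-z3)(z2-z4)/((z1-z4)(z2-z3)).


Step 1: (z1-z3)(z2-z4) = (-3) * 15 = -45
Step 2: (z1-z4)(z2-z3) = 2 * 10 = 20
Step 3: Cross-ratio = -45/20 = -9/4

-9/4


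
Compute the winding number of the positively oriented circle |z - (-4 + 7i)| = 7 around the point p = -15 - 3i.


Step 1: Center c = (-4, 7), radius = 7
Step 2: |p - c|^2 = (-11)^2 + (-10)^2 = 221
Step 3: r^2 = 49
Step 4: |p-c| > r so winding number = 0

0


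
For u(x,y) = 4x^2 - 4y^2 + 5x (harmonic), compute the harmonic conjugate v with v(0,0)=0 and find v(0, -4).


Step 1: v_x = -u_y = 8y + 0
Step 2: v_y = u_x = 8x + 5
Step 3: v = 8xy + 5y + C
Step 4: v(0,0) = 0 => C = 0
Step 5: v(0, -4) = -20

-20


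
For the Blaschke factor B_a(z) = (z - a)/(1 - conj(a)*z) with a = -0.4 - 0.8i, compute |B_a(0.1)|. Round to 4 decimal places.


Step 1: Numerator z0 - a = 0.1 - (-0.4 - 0.8i) = 0.5 + 0.8i
Step 2: Denominator 1 - conj(a)*z0 = 1 - (-0.4 + 0.8i)*0.1 = 1.04 - 0.08i
Step 3: |z0 - a|^2 = 0.5^2 + 0.8^2 = 0.89; |1 - conj(a)*z0|^2 = 1.04^2 + (-0.08)^2 = 1.088
Step 4: |B_a(0.1)| = sqrt(0.89 / 1.088) = sqrt(0.818015)
Step 5: = 0.9044

0.9044


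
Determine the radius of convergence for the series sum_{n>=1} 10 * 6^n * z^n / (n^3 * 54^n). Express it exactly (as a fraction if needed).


Step 1: General term a_n = 10 * 6^n / (n^3 * 54^n)
Step 2: By the root test, |a_n|^(1/n) = 10^(1/n) * 6 / (n^(3/n) * 54) -> 6/54 as n -> infinity (since 10^(1/n) -> 1 and n^(3/n) -> 1)
Step 3: R = 1/lim|a_n|^(1/n) = 54/6 = 9

9


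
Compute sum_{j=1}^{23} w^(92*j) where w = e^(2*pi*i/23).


Step 1: The sum sum_{j=1}^{n} w^(k*j) equals n if n | k, else 0.
Step 2: Here n = 23, k = 92
Step 3: Does n divide k? 23 | 92 -> True
Step 4: Sum = 23

23


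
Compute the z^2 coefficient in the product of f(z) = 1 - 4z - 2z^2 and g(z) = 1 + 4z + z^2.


Step 1: z^2 term in f*g comes from: (1)*(z^2) + (-4z)*(4z) + (-2z^2)*(1)
Step 2: = 1 - 16 - 2
Step 3: = -17

-17


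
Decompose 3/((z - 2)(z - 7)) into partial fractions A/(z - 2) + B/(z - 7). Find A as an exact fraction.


Step 1: Multiply both sides by (z - 2) and set z = 2
Step 2: A = 3 / (2 - 7)
Step 3: A = 3 / (-5)
Step 4: A = -3/5

-3/5


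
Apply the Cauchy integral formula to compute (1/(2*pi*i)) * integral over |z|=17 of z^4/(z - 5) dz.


Step 1: f(z) = z^4, a = 5 is inside |z| = 17
Step 2: By Cauchy integral formula: (1/(2pi*i)) * integral = f(a)
Step 3: f(5) = 5^4 = 625

625


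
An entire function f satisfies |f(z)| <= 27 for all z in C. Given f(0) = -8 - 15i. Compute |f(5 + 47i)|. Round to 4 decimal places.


Step 1: By Liouville's theorem, a bounded entire function is constant.
Step 2: f(z) = f(0) = -8 - 15i for all z.
Step 3: |f(w)| = |-8 - 15i| = sqrt(64 + 225)
Step 4: = 17.0

17.0


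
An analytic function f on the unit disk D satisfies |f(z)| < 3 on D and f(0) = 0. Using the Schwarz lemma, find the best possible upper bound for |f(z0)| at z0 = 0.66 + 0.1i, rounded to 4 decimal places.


Step 1: g = f/3 maps D -> D with g(0) = 0, so by the Schwarz lemma |g(z)| <= |z|, i.e. |f(z)| <= 3|z|; this is sharp (f(z) = 3z).
Step 2: |z0|^2 = 0.66^2 + 0.1^2 = 0.4456
Step 3: |z0| = sqrt(0.4456) = 0.667533
Step 4: Best bound = 3 * |z0| = 3 * 0.667533 = 2.0026

2.0026
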